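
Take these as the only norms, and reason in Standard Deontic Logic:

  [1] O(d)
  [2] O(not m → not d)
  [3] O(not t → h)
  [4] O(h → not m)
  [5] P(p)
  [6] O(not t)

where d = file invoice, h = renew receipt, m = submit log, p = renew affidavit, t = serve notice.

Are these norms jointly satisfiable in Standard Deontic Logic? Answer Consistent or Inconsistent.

Premise 1 states O(d) outright.
Premise 2 is O(not m → not d); contrapositively O(d → m). Since O(d) holds, K gives O(m).
Premise 4 is O(h → not m); contrapositively O(m → not h). Since O(m) holds, K gives O(not h).
The contrapositive of premise 3 (O(not t → h)) is O(not h → t), and O(not h) is already established, so O(t).
However, premise 6 gives O(not t).
We now have both O(t) and O(not t) — t is simultaneously obligatory and forbidden, violating the D-axiom.

Inconsistent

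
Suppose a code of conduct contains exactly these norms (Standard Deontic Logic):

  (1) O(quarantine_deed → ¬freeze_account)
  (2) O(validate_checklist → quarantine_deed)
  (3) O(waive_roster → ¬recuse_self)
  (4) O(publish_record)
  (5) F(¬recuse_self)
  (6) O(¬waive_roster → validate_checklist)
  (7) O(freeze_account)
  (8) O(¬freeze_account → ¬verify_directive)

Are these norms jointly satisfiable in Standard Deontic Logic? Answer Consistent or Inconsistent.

Premise 7 states O(freeze_account) outright.
The contrapositive of premise 1 (O(quarantine_deed → ¬freeze_account)) is O(freeze_account → ¬quarantine_deed), and O(freeze_account) is already established, so O(¬quarantine_deed).
Premise 2, O(validate_checklist → quarantine_deed), contraposes to O(¬quarantine_deed → ¬validate_checklist); with O(¬quarantine_deed) we get O(¬validate_checklist).
Premise 6, O(¬waive_roster → validate_checklist), contraposes to O(¬validate_checklist → waive_roster); with O(¬validate_checklist) we get O(waive_roster).
With premise 3, O(waive_roster → ¬recuse_self), the K-axiom yields O(¬recuse_self).
However, F(¬recuse_self) at premise 5 amounts to O(recuse_self).
We now have both O(¬recuse_self) and O(recuse_self) — recuse_self is simultaneously obligatory and forbidden, violating the D-axiom.

Inconsistent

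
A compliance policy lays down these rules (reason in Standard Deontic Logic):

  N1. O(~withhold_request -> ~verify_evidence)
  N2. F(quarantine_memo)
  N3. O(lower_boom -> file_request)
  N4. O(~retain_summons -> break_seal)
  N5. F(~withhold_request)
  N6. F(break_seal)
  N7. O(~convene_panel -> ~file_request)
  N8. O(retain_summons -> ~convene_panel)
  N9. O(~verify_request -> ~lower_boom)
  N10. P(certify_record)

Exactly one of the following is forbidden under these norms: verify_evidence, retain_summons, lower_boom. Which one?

lower_boom

Premise 6, F(break_seal), is equivalent to O(~break_seal).
The contrapositive of premise 4 (O(~retain_summons -> break_seal)) is O(~break_seal -> retain_summons), and O(~break_seal) is already established, so O(retain_summons).
From O(retain_summons) and premise 8, O(retain_summons -> ~convene_panel), we obtain O(~convene_panel).
With premise 7, O(~convene_panel -> ~file_request), the K-axiom yields O(~file_request).
Premise 3 is O(lower_boom -> file_request); contrapositively O(~file_request -> ~lower_boom). Since O(~file_request) holds, K gives O(~lower_boom).
So O(~lower_boom) holds, i.e. lower_boom is forbidden. None of the other listed options is forbidden under the premises.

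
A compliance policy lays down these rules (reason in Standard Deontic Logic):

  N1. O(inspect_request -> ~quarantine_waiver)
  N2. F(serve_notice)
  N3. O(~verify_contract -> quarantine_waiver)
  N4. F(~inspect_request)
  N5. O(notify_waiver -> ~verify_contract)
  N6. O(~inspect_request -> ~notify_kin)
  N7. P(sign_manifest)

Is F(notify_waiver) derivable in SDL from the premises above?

Yes

Premise 4, F(~inspect_request), is equivalent to O(inspect_request).
With premise 1, O(inspect_request -> ~quarantine_waiver), the K-axiom yields O(~quarantine_waiver).
The contrapositive of premise 3 (O(~verify_contract -> quarantine_waiver)) is O(~quarantine_waiver -> verify_contract), and O(~quarantine_waiver) is already established, so O(verify_contract).
Premise 5, O(notify_waiver -> ~verify_contract), contraposes to O(verify_contract -> ~notify_waiver); with O(verify_contract) we get O(~notify_waiver).
Premises 2, 6, 7 do not contribute to this derivation.
So O(~notify_waiver) holds, i.e. F(notify_waiver). The claim follows.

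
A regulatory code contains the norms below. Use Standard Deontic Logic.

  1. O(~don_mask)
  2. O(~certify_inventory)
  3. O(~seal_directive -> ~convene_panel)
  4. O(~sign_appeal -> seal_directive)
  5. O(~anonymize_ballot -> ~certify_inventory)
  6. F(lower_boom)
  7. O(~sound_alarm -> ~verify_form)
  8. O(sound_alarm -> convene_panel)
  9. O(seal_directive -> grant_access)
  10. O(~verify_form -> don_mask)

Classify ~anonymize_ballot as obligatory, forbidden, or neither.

Neither

Premise 5 is O(~anonymize_ballot -> ~certify_inventory); even if O(~certify_inventory) held, inferring O(~anonymize_ballot) would be affirming the consequent — invalid.
No premise or chain of K-axiom applications forces O(~anonymize_ballot), and none forces O(anonymize_ballot). So ~anonymize_ballot is neither obligatory nor forbidden under these norms.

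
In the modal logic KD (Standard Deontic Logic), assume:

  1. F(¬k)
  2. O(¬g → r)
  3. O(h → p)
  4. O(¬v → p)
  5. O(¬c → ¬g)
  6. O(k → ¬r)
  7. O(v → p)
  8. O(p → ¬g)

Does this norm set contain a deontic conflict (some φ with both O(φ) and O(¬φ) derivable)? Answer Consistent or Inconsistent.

Inconsistent

Premises 7 and 4 are O(v → p) and O(¬v → p); every ideal world satisfies v or ¬v, so in either case p holds — hence O(p).
Applying K to premise 8 (O(p → ¬g)) and O(p) yields O(¬g).
From O(¬g) and premise 2, O(¬g → r), we obtain O(r).
Premise 6 is O(k → ¬r); contrapositively O(r → ¬k). Since O(r) holds, K gives O(¬k).
Yet premise 1 is F(¬k), i.e. O(k).
We now have both O(¬k) and O(k) — k is simultaneously obligatory and forbidden, violating the D-axiom.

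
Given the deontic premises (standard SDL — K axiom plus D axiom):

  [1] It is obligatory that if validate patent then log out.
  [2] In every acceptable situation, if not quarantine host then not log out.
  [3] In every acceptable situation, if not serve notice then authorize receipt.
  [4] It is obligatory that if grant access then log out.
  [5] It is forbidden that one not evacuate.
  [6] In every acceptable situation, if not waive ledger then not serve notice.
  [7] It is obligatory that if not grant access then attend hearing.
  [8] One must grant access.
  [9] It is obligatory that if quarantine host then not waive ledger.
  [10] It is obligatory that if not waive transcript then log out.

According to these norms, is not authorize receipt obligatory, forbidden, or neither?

From premise 8 we have O(grant_access).
From O(grant_access) and premise 4, O(grant_access → log_out), we obtain O(log_out).
The contrapositive of premise 2 (O(¬quarantine_host → ¬log_out)) is O(log_out → quarantine_host), and O(log_out) is already established, so O(quarantine_host).
Applying K to premise 9 (O(quarantine_host → ¬waive_ledger)) and O(quarantine_host) yields O(¬waive_ledger).
From O(¬waive_ledger) and premise 6, O(¬waive_ledger → ¬serve_notice), we obtain O(¬serve_notice).
From O(¬serve_notice) and premise 3, O(¬serve_notice → authorize_receipt), we obtain O(authorize_receipt).
Premises 1, 5, 7, 10 do not contribute to this derivation.
Thus O(authorize_receipt), which is F(¬authorize_receipt): ¬authorize_receipt is forbidden.

Forbidden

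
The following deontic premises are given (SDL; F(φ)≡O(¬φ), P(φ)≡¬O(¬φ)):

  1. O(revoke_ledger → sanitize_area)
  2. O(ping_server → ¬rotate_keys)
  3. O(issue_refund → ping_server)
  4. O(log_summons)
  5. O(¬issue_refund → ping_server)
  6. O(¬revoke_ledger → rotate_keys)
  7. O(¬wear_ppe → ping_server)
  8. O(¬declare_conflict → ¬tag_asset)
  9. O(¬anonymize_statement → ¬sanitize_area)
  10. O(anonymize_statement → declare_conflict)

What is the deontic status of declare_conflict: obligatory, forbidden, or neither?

Obligatory

By case analysis on ¬issue_refund: premise 5 gives O(¬issue_refund → ping_server) and premise 3 gives O(issue_refund → ping_server), so O(ping_server) either way.
Applying K to premise 2 (O(ping_server → ¬rotate_keys)) and O(ping_server) yields O(¬rotate_keys).
Premise 6 is O(¬revoke_ledger → rotate_keys); contrapositively O(¬rotate_keys → revoke_ledger). Since O(¬rotate_keys) holds, K gives O(revoke_ledger).
Premise 1 is O(revoke_ledger → sanitize_area); since O(revoke_ledger), deontic closure gives O(sanitize_area).
Premise 9, O(¬anonymize_statement → ¬sanitize_area), contraposes to O(sanitize_area → anonymize_statement); with O(sanitize_area) we get O(anonymize_statement).
Premise 10 is O(anonymize_statement → declare_conflict); since O(anonymize_statement), deontic closure gives O(declare_conflict).
Premises 4, 7, 8 do not contribute to this derivation.
Hence declare_conflict is obligatory.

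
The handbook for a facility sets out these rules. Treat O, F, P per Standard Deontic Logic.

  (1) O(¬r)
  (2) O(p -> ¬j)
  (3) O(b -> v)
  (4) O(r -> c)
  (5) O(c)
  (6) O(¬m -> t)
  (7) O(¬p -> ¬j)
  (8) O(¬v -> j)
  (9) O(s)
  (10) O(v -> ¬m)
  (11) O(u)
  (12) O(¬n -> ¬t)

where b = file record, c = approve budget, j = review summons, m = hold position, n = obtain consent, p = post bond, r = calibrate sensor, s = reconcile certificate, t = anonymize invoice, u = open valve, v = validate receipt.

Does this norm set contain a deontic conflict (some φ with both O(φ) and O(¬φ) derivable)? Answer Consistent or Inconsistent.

Premise 4 is O(r -> c); even if O(c) held, inferring O(r) would be affirming the consequent — invalid.
So O(r) is not derivable, and the apparent clash with O(¬r) does not arise.
A world satisfying every obligation exists (e.g. b=false, c=true, j=false, m=false, n=true, p=false, r=false, s=true, t=true, u=true, v=true); no atom is both obligatory and forbidden, so the set is consistent.

Consistent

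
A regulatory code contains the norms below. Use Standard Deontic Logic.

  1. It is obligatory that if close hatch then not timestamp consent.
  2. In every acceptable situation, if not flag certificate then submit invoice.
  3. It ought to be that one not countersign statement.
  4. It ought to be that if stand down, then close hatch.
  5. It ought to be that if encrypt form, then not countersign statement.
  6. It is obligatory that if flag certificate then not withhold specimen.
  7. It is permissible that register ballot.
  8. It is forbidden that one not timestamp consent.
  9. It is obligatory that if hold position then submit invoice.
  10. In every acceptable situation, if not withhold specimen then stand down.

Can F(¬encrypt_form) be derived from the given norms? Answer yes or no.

No

Premise 5 is O(encrypt_form → ¬countersign_statement); even if O(¬countersign_statement) held, inferring O(encrypt_form) would be affirming the consequent — invalid.
No other premise forces O(encrypt_form). An ideal world satisfying every premise can still have ¬encrypt_form true, so F(¬encrypt_form) is not derivable.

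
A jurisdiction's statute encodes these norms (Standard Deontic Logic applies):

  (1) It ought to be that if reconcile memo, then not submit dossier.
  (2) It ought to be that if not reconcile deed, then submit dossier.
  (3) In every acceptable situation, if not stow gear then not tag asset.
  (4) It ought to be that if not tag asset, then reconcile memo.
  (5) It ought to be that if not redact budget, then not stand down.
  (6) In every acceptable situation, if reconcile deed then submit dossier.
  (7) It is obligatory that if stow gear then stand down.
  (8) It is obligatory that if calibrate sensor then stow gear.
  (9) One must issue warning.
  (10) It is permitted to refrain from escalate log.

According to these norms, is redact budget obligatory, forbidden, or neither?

By case analysis on reconcile_deed: premise 6 gives O(reconcile_deed → submit_dossier) and premise 2 gives O(¬reconcile_deed → submit_dossier), so O(submit_dossier) either way.
The contrapositive of premise 1 (O(reconcile_memo → ¬submit_dossier)) is O(submit_dossier → ¬reconcile_memo), and O(submit_dossier) is already established, so O(¬reconcile_memo).
Premise 4, O(¬tag_asset → reconcile_memo), contraposes to O(¬reconcile_memo → tag_asset); with O(¬reconcile_memo) we get O(tag_asset).
Premise 3, O(¬stow_gear → ¬tag_asset), contraposes to O(tag_asset → stow_gear); with O(tag_asset) we get O(stow_gear).
Applying K to premise 7 (O(stow_gear → stand_down)) and O(stow_gear) yields O(stand_down).
Premise 5, O(¬redact_budget → ¬stand_down), contraposes to O(stand_down → redact_budget); with O(stand_down) we get O(redact_budget).
Premises 8, 9, 10 do not contribute to this derivation.
Hence redact_budget is obligatory.

Obligatory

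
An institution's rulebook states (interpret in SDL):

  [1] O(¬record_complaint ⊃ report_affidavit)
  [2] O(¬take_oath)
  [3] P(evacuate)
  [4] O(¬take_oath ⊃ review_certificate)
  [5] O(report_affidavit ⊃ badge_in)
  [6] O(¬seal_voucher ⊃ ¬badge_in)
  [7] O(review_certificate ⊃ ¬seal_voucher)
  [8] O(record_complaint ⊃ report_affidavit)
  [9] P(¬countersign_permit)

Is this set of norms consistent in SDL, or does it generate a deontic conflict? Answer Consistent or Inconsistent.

Premises 1 and 8 cover both cases: O(¬record_complaint ⊃ report_affidavit) and O(record_complaint ⊃ report_affidavit). Since ¬record_complaint ∨ record_complaint is a tautology, O(report_affidavit) follows.
From O(report_affidavit) and premise 5, O(report_affidavit ⊃ badge_in), we obtain O(badge_in).
The contrapositive of premise 6 (O(¬seal_voucher ⊃ ¬badge_in)) is O(badge_in ⊃ seal_voucher), and O(badge_in) is already established, so O(seal_voucher).
Premise 7, O(review_certificate ⊃ ¬seal_voucher), contraposes to O(seal_voucher ⊃ ¬review_certificate); with O(seal_voucher) we get O(¬review_certificate).
The contrapositive of premise 4 (O(¬take_oath ⊃ review_certificate)) is O(¬review_certificate ⊃ take_oath), and O(¬review_certificate) is already established, so O(take_oath).
But premise 2 directly asserts O(¬take_oath).
We now have both O(take_oath) and O(¬take_oath) — take_oath is simultaneously obligatory and forbidden, violating the D-axiom.

Inconsistent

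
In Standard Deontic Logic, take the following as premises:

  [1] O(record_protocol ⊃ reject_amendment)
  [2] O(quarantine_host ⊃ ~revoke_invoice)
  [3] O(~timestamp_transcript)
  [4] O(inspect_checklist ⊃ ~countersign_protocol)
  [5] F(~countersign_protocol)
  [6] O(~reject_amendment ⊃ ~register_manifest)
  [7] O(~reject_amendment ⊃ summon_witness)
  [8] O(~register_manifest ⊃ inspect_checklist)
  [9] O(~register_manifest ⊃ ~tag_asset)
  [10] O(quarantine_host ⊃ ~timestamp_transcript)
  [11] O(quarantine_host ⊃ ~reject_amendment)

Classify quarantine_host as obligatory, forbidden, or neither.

Premise 5 is F(~countersign_protocol), i.e. O(countersign_protocol).
Premise 4, O(inspect_checklist ⊃ ~countersign_protocol), contraposes to O(countersign_protocol ⊃ ~inspect_checklist); with O(countersign_protocol) we get O(~inspect_checklist).
The contrapositive of premise 8 (O(~register_manifest ⊃ inspect_checklist)) is O(~inspect_checklist ⊃ register_manifest), and O(~inspect_checklist) is already established, so O(register_manifest).
The contrapositive of premise 6 (O(~reject_amendment ⊃ ~register_manifest)) is O(register_manifest ⊃ reject_amendment), and O(register_manifest) is already established, so O(reject_amendment).
Premise 11, O(quarantine_host ⊃ ~reject_amendment), contraposes to O(reject_amendment ⊃ ~quarantine_host); with O(reject_amendment) we get O(~quarantine_host).
Premises 1, 2, 3, 7, 9, 10 do not contribute to this derivation.
Thus O(~quarantine_host), which is F(quarantine_host): quarantine_host is forbidden.

Forbidden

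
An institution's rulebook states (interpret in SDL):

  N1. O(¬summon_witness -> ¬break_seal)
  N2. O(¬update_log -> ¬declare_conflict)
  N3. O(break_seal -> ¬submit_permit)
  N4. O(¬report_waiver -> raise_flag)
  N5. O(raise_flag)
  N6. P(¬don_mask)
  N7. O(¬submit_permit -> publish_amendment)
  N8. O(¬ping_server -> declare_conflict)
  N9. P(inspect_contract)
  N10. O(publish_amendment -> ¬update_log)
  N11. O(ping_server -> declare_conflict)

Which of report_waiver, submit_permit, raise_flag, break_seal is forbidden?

By case analysis on ping_server: premise 11 gives O(ping_server -> declare_conflict) and premise 8 gives O(¬ping_server -> declare_conflict), so O(declare_conflict) either way.
Premise 2, O(¬update_log -> ¬declare_conflict), contraposes to O(declare_conflict -> update_log); with O(declare_conflict) we get O(update_log).
Premise 10 is O(publish_amendment -> ¬update_log); contrapositively O(update_log -> ¬publish_amendment). Since O(update_log) holds, K gives O(¬publish_amendment).
Premise 7, O(¬submit_permit -> publish_amendment), contraposes to O(¬publish_amendment -> submit_permit); with O(¬publish_amendment) we get O(submit_permit).
Premise 3, O(break_seal -> ¬submit_permit), contraposes to O(submit_permit -> ¬break_seal); with O(submit_permit) we get O(¬break_seal).
So O(¬break_seal) holds, i.e. break_seal is forbidden. None of the other listed options is forbidden under the premises.

break_seal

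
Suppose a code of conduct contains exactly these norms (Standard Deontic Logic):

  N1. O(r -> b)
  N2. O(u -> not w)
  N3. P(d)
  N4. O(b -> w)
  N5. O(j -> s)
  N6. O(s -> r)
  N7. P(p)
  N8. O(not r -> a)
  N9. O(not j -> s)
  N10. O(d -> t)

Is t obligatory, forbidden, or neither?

Premise 10 is O(d -> t), but O(d) is not derivable from the premises (the permission P(d) asserts only not O(not d), not O(d)), so it does not yield O(t).
No premise or chain of K-axiom applications forces O(t), and none forces O(not t). So t is neither obligatory nor forbidden under these norms.

Neither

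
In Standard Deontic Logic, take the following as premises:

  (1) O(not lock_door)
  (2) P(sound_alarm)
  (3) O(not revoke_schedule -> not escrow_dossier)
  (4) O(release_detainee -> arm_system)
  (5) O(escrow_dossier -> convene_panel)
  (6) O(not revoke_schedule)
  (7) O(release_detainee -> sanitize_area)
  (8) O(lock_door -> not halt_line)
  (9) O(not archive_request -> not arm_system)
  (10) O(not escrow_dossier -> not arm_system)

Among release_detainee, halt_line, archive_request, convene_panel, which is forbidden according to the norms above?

release_detainee

Premise 6 states O(not revoke_schedule) outright.
With premise 3, O(not revoke_schedule -> not escrow_dossier), the K-axiom yields O(not escrow_dossier).
Applying K to premise 10 (O(not escrow_dossier -> not arm_system)) and O(not escrow_dossier) yields O(not arm_system).
The contrapositive of premise 4 (O(release_detainee -> arm_system)) is O(not arm_system -> not release_detainee), and O(not arm_system) is already established, so O(not release_detainee).
So O(not release_detainee) holds, i.e. release_detainee is forbidden. None of the other listed options is forbidden under the premises.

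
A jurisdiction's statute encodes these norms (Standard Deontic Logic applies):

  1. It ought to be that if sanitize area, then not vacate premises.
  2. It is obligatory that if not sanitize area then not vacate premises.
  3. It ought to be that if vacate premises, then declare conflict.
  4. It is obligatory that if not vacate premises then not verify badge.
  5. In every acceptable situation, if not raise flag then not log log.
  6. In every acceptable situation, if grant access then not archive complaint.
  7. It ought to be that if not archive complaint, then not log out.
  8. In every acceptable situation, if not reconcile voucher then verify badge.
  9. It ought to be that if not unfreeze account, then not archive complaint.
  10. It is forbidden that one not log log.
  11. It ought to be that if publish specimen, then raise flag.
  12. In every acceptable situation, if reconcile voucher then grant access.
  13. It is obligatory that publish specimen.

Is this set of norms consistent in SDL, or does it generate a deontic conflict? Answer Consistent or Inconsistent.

Premise 5 is O(¬raise_flag → ¬log_log), but O(¬raise_flag) is not derivable from the premises, so it does not yield O(¬log_log).
So O(¬log_log) is not derivable, and the apparent clash with O(log_log) does not arise.
A world satisfying every obligation exists (e.g. archive_complaint=false, declare_conflict=false, grant_access=true, log_log=true, log_out=false, publish_specimen=true, raise_flag=true, reconcile_voucher=true, sanitize_area=false, unfreeze_account=false, vacate_premises=false, verify_badge=false); no atom is both obligatory and forbidden, so the set is consistent.

Consistent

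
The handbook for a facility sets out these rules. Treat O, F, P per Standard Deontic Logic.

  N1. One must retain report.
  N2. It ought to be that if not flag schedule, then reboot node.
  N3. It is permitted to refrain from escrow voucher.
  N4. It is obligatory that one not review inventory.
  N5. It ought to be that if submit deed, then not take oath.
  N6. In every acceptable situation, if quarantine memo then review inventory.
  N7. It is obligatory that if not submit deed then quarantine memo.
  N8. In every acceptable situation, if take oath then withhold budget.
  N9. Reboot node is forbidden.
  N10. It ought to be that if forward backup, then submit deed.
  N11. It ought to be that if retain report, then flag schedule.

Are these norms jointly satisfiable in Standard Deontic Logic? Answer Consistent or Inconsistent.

Consistent

Premise 2 is O(¬flag_schedule → reboot_node), but O(¬flag_schedule) is not derivable from the premises, so it does not yield O(reboot_node).
So O(reboot_node) is not derivable, and the apparent clash with O(¬reboot_node) does not arise.
A world satisfying every obligation exists (e.g. escrow_voucher=false, flag_schedule=true, forward_backup=false, quarantine_memo=false, reboot_node=false, retain_report=true, review_inventory=false, submit_deed=true, take_oath=false, withhold_budget=false); no atom is both obligatory and forbidden, so the set is consistent.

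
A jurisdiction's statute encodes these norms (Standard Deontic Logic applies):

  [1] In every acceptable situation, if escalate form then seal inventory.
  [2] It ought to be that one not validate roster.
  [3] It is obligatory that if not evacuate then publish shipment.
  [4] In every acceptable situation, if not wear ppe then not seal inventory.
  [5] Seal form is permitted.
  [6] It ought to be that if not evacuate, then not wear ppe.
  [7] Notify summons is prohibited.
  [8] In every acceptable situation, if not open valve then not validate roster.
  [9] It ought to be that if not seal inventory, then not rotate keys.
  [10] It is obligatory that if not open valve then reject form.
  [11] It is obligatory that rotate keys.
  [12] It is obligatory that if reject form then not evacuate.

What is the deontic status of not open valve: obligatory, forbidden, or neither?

Premise 11 states O(rotate_keys) outright.
The contrapositive of premise 9 (O(¬seal_inventory → ¬rotate_keys)) is O(rotate_keys → seal_inventory), and O(rotate_keys) is already established, so O(seal_inventory).
Premise 4, O(¬wear_ppe → ¬seal_inventory), contraposes to O(seal_inventory → wear_ppe); with O(seal_inventory) we get O(wear_ppe).
Premise 6 is O(¬evacuate → ¬wear_ppe); contrapositively O(wear_ppe → evacuate). Since O(wear_ppe) holds, K gives O(evacuate).
The contrapositive of premise 12 (O(reject_form → ¬evacuate)) is O(evacuate → ¬reject_form), and O(evacuate) is already established, so O(¬reject_form).
Premise 10, O(¬open_valve → reject_form), contraposes to O(¬reject_form → open_valve); with O(¬reject_form) we get O(open_valve).
Premises 1, 2, 3, 5, 7, 8 do not contribute to this derivation.
Thus O(open_valve), which is F(¬open_valve): ¬open_valve is forbidden.

Forbidden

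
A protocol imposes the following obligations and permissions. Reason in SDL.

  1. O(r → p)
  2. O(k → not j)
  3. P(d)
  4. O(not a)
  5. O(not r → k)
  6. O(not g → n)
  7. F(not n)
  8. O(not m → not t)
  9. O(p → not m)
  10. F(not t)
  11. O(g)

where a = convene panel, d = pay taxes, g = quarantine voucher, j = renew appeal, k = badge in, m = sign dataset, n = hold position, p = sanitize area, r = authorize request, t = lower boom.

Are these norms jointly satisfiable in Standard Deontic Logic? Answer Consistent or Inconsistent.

Consistent

Premise 6 is O(not g → n); even if O(n) held, inferring O(not g) would be affirming the consequent — invalid.
So O(not g) is not derivable, and the apparent clash with O(g) does not arise.
A world satisfying every obligation exists (e.g. a=false, d=false, g=true, j=false, k=true, m=true, n=true, p=false, r=false, t=true); no atom is both obligatory and forbidden, so the set is consistent.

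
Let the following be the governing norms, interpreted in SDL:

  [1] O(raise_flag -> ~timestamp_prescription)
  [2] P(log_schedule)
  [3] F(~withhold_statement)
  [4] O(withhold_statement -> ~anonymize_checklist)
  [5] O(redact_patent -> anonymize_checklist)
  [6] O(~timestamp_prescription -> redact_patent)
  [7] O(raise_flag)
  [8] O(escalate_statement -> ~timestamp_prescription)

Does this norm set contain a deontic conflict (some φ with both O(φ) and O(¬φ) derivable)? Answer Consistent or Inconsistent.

Inconsistent

From premise 7 we have O(raise_flag).
From O(raise_flag) and premise 1, O(raise_flag -> ~timestamp_prescription), we obtain O(~timestamp_prescription).
Premise 6 is O(~timestamp_prescription -> redact_patent); since O(~timestamp_prescription), deontic closure gives O(redact_patent).
Premise 5 is O(redact_patent -> anonymize_checklist); since O(redact_patent), deontic closure gives O(anonymize_checklist).
Premise 4, O(withhold_statement -> ~anonymize_checklist), contraposes to O(anonymize_checklist -> ~withhold_statement); with O(anonymize_checklist) we get O(~withhold_statement).
Yet premise 3 is F(~withhold_statement), i.e. O(withhold_statement).
We now have both O(~withhold_statement) and O(withhold_statement) — withhold_statement is simultaneously obligatory and forbidden, violating the D-axiom.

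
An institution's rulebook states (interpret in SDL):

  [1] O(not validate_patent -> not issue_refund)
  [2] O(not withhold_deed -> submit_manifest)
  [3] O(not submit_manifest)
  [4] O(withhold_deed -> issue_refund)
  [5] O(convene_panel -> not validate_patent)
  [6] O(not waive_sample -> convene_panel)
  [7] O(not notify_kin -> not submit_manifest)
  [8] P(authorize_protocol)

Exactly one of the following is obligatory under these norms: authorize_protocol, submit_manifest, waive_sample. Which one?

Premise 3 states O(not submit_manifest) outright.
The contrapositive of premise 2 (O(not withhold_deed -> submit_manifest)) is O(not submit_manifest -> withhold_deed), and O(not submit_manifest) is already established, so O(withhold_deed).
Premise 4 is O(withhold_deed -> issue_refund); since O(withhold_deed), deontic closure gives O(issue_refund).
Premise 1 is O(not validate_patent -> not issue_refund); contrapositively O(issue_refund -> validate_patent). Since O(issue_refund) holds, K gives O(validate_patent).
Premise 5, O(convene_panel -> not validate_patent), contraposes to O(validate_patent -> not convene_panel); with O(validate_patent) we get O(not convene_panel).
Premise 6 is O(not waive_sample -> convene_panel); contrapositively O(not convene_panel -> waive_sample). Since O(not convene_panel) holds, K gives O(waive_sample).
So O(waive_sample) holds — waive_sample is obligatory. None of the other listed options is made obligatory by any chain of premises.

waive_sample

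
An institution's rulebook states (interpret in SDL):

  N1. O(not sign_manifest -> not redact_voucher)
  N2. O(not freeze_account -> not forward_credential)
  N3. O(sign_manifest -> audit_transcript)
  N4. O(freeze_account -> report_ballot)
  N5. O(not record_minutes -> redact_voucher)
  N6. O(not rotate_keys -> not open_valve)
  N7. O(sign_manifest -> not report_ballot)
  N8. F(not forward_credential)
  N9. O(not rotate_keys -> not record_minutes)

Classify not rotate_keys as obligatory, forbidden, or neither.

Forbidden

Premise 8 is F(not forward_credential), i.e. O(forward_credential).
The contrapositive of premise 2 (O(not freeze_account -> not forward_credential)) is O(forward_credential -> freeze_account), and O(forward_credential) is already established, so O(freeze_account).
Applying K to premise 4 (O(freeze_account -> report_ballot)) and O(freeze_account) yields O(report_ballot).
Premise 7, O(sign_manifest -> not report_ballot), contraposes to O(report_ballot -> not sign_manifest); with O(report_ballot) we get O(not sign_manifest).
Premise 1 is O(not sign_manifest -> not redact_voucher); since O(not sign_manifest), deontic closure gives O(not redact_voucher).
Premise 5, O(not record_minutes -> redact_voucher), contraposes to O(not redact_voucher -> record_minutes); with O(not redact_voucher) we get O(record_minutes).
Premise 9, O(not rotate_keys -> not record_minutes), contraposes to O(record_minutes -> rotate_keys); with O(record_minutes) we get O(rotate_keys).
Premises 3, 6 do not contribute to this derivation.
Thus O(rotate_keys), which is F(not rotate_keys): not rotate_keys is forbidden.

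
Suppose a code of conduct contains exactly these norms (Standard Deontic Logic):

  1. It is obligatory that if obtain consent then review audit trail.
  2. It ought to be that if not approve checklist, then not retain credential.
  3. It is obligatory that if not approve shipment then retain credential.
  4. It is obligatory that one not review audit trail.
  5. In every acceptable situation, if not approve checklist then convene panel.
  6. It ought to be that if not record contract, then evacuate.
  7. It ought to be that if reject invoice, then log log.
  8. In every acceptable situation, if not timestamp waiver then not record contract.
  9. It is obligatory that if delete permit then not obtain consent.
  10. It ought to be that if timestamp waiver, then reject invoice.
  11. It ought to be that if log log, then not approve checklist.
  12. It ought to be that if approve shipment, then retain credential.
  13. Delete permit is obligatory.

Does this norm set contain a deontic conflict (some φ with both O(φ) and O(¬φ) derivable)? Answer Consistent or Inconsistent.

Premise 1 is O(obtain_consent → review_audit_trail), but O(obtain_consent) is not derivable from the premises, so it does not yield O(review_audit_trail).
So O(review_audit_trail) is not derivable, and the apparent clash with O(¬review_audit_trail) does not arise.
A world satisfying every obligation exists (e.g. approve_checklist=true, approve_shipment=false, convene_panel=false, delete_permit=true, evacuate=true, log_log=false, obtain_consent=false, record_contract=false, reject_invoice=false, retain_credential=true, review_audit_trail=false, timestamp_waiver=false); no atom is both obligatory and forbidden, so the set is consistent.

Consistent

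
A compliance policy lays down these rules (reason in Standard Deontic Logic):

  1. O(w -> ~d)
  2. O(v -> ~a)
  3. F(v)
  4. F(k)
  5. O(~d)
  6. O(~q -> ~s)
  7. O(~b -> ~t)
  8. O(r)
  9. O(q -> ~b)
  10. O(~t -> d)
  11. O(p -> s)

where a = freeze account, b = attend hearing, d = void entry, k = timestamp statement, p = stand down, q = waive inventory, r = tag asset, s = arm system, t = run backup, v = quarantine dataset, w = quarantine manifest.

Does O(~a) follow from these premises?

No

Premise 2 is O(v -> ~a), but O(v) is not derivable from the premises, so it does not yield O(~a).
No other premise forces O(~a). An ideal world satisfying every premise can still have ~a false, so O(~a) is not derivable.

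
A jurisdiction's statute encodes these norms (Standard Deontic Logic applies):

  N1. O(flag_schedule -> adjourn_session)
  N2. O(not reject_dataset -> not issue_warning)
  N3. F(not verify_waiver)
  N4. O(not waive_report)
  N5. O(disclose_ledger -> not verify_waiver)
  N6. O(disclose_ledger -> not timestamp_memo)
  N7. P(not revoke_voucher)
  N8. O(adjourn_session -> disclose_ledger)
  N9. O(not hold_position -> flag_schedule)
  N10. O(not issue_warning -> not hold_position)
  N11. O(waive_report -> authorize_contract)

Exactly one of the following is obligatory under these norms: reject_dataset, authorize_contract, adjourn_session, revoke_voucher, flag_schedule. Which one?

reject_dataset

F(not verify_waiver) at premise 3 means O(verify_waiver).
Premise 5 is O(disclose_ledger -> not verify_waiver); contrapositively O(verify_waiver -> not disclose_ledger). Since O(verify_waiver) holds, K gives O(not disclose_ledger).
Premise 8 is O(adjourn_session -> disclose_ledger); contrapositively O(not disclose_ledger -> not adjourn_session). Since O(not disclose_ledger) holds, K gives O(not adjourn_session).
Premise 1 is O(flag_schedule -> adjourn_session); contrapositively O(not adjourn_session -> not flag_schedule). Since O(not adjourn_session) holds, K gives O(not flag_schedule).
Premise 9, O(not hold_position -> flag_schedule), contraposes to O(not flag_schedule -> hold_position); with O(not flag_schedule) we get O(hold_position).
Premise 10, O(not issue_warning -> not hold_position), contraposes to O(hold_position -> issue_warning); with O(hold_position) we get O(issue_warning).
Premise 2, O(not reject_dataset -> not issue_warning), contraposes to O(issue_warning -> reject_dataset); with O(issue_warning) we get O(reject_dataset).
So O(reject_dataset) holds — reject_dataset is obligatory. None of the other listed options is made obligatory by any chain of premises.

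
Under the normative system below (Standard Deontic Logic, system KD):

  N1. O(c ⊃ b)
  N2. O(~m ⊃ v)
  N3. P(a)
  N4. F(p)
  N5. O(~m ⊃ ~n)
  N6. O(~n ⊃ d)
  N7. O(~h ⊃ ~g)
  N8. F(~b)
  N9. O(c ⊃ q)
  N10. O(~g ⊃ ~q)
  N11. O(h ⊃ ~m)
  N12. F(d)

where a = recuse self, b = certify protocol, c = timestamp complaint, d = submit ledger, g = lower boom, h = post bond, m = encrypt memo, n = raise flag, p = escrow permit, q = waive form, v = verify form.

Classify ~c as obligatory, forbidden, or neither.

F(d) at premise 12 means O(~d).
The contrapositive of premise 6 (O(~n ⊃ d)) is O(~d ⊃ n), and O(~d) is already established, so O(n).
Premise 5 is O(~m ⊃ ~n); contrapositively O(n ⊃ m). Since O(n) holds, K gives O(m).
Premise 11, O(h ⊃ ~m), contraposes to O(m ⊃ ~h); with O(m) we get O(~h).
From O(~h) and premise 7, O(~h ⊃ ~g), we obtain O(~g).
Premise 10 is O(~g ⊃ ~q); since O(~g), deontic closure gives O(~q).
The contrapositive of premise 9 (O(c ⊃ q)) is O(~q ⊃ ~c), and O(~q) is already established, so O(~c).
Premises 1, 2, 3, 4, 8 do not contribute to this derivation.
Hence ~c is obligatory.

Obligatory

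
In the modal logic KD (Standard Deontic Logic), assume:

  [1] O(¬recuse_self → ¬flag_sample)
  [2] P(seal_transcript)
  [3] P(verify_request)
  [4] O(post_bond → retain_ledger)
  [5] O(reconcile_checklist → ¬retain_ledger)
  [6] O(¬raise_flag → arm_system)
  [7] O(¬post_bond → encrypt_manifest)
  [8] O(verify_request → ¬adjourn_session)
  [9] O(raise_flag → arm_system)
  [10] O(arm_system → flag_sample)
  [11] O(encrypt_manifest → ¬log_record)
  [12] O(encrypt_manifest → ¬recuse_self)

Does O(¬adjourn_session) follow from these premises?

Premise 8 is O(verify_request → ¬adjourn_session), but O(verify_request) is not derivable from the premises (the permission P(verify_request) asserts only ¬O(¬verify_request), not O(verify_request)), so it does not yield O(¬adjourn_session).
No other premise forces O(¬adjourn_session). An ideal world satisfying every premise can still have ¬adjourn_session false, so O(¬adjourn_session) is not derivable.

No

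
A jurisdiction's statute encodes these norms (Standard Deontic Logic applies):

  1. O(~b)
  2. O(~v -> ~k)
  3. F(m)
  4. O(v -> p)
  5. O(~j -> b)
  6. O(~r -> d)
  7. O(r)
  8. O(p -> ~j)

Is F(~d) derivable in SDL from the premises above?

Premise 6 is O(~r -> d), but O(~r) is not derivable from the premises, so it does not yield O(d).
No other premise forces O(d). An ideal world satisfying every premise can still have ~d true, so F(~d) is not derivable.

No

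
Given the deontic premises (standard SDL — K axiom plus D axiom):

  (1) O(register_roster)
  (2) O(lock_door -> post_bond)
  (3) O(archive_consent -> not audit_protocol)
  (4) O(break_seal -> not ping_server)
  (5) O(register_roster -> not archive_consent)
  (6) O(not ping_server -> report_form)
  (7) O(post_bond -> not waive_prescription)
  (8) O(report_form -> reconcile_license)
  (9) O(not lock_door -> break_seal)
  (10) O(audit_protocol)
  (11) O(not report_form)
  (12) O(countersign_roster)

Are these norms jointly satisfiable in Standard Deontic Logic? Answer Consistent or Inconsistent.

Consistent

Premise 3 is O(archive_consent -> not audit_protocol), but O(archive_consent) is not derivable from the premises, so it does not yield O(not audit_protocol).
So O(not audit_protocol) is not derivable, and the apparent clash with O(audit_protocol) does not arise.
A world satisfying every obligation exists (e.g. archive_consent=false, audit_protocol=true, break_seal=false, countersign_roster=true, lock_door=true, ping_server=true, post_bond=true, reconcile_license=false, register_roster=true, report_form=false, waive_prescription=false); no atom is both obligatory and forbidden, so the set is consistent.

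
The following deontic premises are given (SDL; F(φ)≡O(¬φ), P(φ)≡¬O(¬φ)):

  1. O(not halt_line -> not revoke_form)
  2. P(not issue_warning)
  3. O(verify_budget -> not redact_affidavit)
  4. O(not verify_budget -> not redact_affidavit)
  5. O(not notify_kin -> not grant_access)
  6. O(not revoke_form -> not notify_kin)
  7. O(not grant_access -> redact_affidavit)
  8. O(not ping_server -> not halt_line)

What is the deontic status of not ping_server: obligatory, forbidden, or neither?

Forbidden

Premises 4 and 3 are O(not verify_budget -> not redact_affidavit) and O(verify_budget -> not redact_affidavit); every ideal world satisfies not verify_budget or verify_budget, so in either case not redact_affidavit holds — hence O(not redact_affidavit).
Premise 7, O(not grant_access -> redact_affidavit), contraposes to O(not redact_affidavit -> grant_access); with O(not redact_affidavit) we get O(grant_access).
Premise 5, O(not notify_kin -> not grant_access), contraposes to O(grant_access -> notify_kin); with O(grant_access) we get O(notify_kin).
Premise 6, O(not revoke_form -> not notify_kin), contraposes to O(notify_kin -> revoke_form); with O(notify_kin) we get O(revoke_form).
Premise 1, O(not halt_line -> not revoke_form), contraposes to O(revoke_form -> halt_line); with O(revoke_form) we get O(halt_line).
Premise 8, O(not ping_server -> not halt_line), contraposes to O(halt_line -> ping_server); with O(halt_line) we get O(ping_server).
Premise 2 does not contribute to this derivation.
Thus O(ping_server), which is F(not ping_server): not ping_server is forbidden.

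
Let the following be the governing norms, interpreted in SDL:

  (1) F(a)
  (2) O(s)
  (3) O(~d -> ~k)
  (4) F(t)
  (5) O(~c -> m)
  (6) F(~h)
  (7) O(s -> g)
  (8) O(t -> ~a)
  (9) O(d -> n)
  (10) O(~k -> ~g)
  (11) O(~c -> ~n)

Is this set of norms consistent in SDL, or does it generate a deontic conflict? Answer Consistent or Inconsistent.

Premise 8 is O(t -> ~a); even if O(~a) held, inferring O(t) would be affirming the consequent — invalid.
So O(t) is not derivable, and the apparent clash with O(~t) does not arise.
A world satisfying every obligation exists (e.g. a=false, c=true, d=true, g=true, h=true, k=true, m=false, n=true, s=true, t=false); no atom is both obligatory and forbidden, so the set is consistent.

Consistent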